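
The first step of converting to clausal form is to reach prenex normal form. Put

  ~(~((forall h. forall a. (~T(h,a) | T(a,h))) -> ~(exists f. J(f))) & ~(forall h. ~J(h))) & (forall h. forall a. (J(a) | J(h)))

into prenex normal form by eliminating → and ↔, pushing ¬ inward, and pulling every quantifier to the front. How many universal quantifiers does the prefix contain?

4

Rewrite implications/biconditionals: A → B as ¬A ∨ B.
  ~(~(~(forall h. forall a. (~T(h,a) | T(a,h))) | ~(exists f. J(f))) & ~(forall h. ~J(h))) & (forall h. forall a. (J(a) | J(h)))
Move each ¬ inward, flipping quantifiers it crosses:
  ((exists h. exists a. (T(h,a) & ~T(a,h))) | (forall f. ~J(f)) | (forall h. ~J(h))) & (forall h. forall a. (J(a) | J(h)))
Rename bound variables to avoid capture: h↦r, h↦t, a↦p.
  ((exists h. exists a. (T(h,a) & ~T(a,h))) | (forall f. ~J(f)) | (forall r. ~J(r))) & (forall t. forall p. (J(p) | J(t)))
Extract every quantifier outward, since the variables are now distinct and don't occur free across branches:
  exists h. exists a. forall f. forall r. forall t. forall p. ((T(h,a) & ~T(a,h) | ~J(f) | ~J(r)) & (J(p) | J(t)))
The prefix is exists h exists a forall f forall r forall t forall p: 4 universal, 2 existential.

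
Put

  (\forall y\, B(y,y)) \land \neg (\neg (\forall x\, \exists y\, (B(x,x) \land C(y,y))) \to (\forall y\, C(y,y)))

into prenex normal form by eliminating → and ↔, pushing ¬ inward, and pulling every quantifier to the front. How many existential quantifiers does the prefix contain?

2

First replace A → B with ¬A ∨ B.
  (\forall y\, B(y,y)) \land \neg (\neg \neg (\forall x\, \exists y\, (B(x,x) \land C(y,y))) \lor (\forall y\, C(y,y)))
Move each ¬ inward, flipping quantifiers it crosses:
  (\forall y\, B(y,y)) \land (\exists x\, \forall y\, (\neg B(x,x) \lor \neg C(y,y))) \land (\exists y\, \neg C(y,y))
Standardize variables apart so no two quantifiers bind the same name: y↦u1, y↦v.
  (\forall y\, B(y,y)) \land (\exists x\, \forall u1\, (\neg B(x,x) \lor \neg C(u1,u1))) \land (\exists v\, \neg C(v,v))
Finally move all quantifiers to the prefix:
  \forall y\, \exists x\, \forall u1\, \exists v\, (B(y,y) \land (\neg B(x,x) \lor \neg C(u1,u1)) \land \neg C(v,v))
The prefix is \forall y \exists x \forall u1 \exists v: 2 universal, 2 existential.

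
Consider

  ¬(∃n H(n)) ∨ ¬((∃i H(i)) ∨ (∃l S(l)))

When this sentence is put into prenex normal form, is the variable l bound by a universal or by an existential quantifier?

universal

Drive negations inward (¬∀x A ≡ ∃x ¬A, ¬∃x A ≡ ∀x ¬A, De Morgan for ∧/∨):
  (∀n ¬H(n)) ∨ (∀i ¬H(i)) ∧ (∀l ¬S(l))
All bound variables are already distinct, so no renaming is needed.
Extract every quantifier outward, since the variables are now distinct and don't occur free across branches:
  ∀n ∀i ∀l (¬H(n) ∨ ¬H(i) ∧ ¬S(l))
The quantifier ∃l sits under an odd number of negations, so it flips to ∀l.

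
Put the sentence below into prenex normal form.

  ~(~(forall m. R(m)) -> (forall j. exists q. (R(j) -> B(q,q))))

exists m. exists j. forall q. (~R(m) & R(j) & ~B(q,q))

Eliminate → and ↔ using ¬ and ∨.
  ~(~~(forall m. R(m)) | (forall j. exists q. (~R(j) | B(q,q))))
Move each ¬ inward, flipping quantifiers it crosses:
  (exists m. ~R(m)) & (exists j. forall q. (R(j) & ~B(q,q)))
Finally move all quantifiers to the prefix:
  exists m. exists j. forall q. (~R(m) & R(j) & ~B(q,q))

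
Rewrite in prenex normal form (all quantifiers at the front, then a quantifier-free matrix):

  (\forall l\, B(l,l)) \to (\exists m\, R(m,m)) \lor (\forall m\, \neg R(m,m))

\exists l\, \exists m\, \forall a\, (\neg B(l,l) \lor R(m,m) \lor \neg R(a,a))

Rewrite implications/biconditionals: A → B as ¬A ∨ B.
  \neg (\forall l\, B(l,l)) \lor (\exists m\, R(m,m)) \lor (\forall m\, \neg R(m,m))
Move each ¬ inward, flipping quantifiers it crosses:
  (\exists l\, \neg B(l,l)) \lor (\exists m\, R(m,m)) \lor (\forall m\, \neg R(m,m))
Rename bound variables to avoid capture: m↦a.
  (\exists l\, \neg B(l,l)) \lor (\exists m\, R(m,m)) \lor (\forall a\, \neg R(a,a))
Pull the quantifiers to the front (each side's bound variable is not free in the other side):
  \exists l\, \exists m\, \forall a\, (\neg B(l,l) \lor R(m,m) \lor \neg R(a,a))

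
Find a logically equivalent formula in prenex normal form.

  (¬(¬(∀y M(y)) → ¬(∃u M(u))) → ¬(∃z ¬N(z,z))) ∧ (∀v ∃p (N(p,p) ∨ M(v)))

Eliminate → and ↔ using ¬ and ∨.
  (¬¬(¬¬(∀y M(y)) ∨ ¬(∃u M(u))) ∨ ¬(∃z ¬N(z,z))) ∧ (∀v ∃p (N(p,p) ∨ M(v)))
Push ¬ through the quantifiers and connectives to reach negation normal form:
  ((∀y M(y)) ∨ (∀u ¬M(u)) ∨ (∀z N(z,z))) ∧ (∀v ∃p (N(p,p) ∨ M(v)))
All bound variables are already distinct, so no renaming is needed.
Pull the quantifiers to the front (each side's bound variable is not free in the other side):
  ∀y ∀u ∀z ∀v ∃p ((M(y) ∨ ¬M(u) ∨ N(z,z)) ∧ (N(p,p) ∨ M(v)))

∀y ∀u ∀z ∀v ∃p ((M(y) ∨ ¬M(u) ∨ N(z,z)) ∧ (N(p,p) ∨ M(v)))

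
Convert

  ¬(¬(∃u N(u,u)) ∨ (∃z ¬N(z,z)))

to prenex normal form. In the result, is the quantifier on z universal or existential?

Drive negations inward (¬∀x A ≡ ∃x ¬A, ¬∃x A ≡ ∀x ¬A, De Morgan for ∧/∨):
  (∃u N(u,u)) ∧ (∀z N(z,z))
All bound variables are already distinct, so no renaming is needed.
Pull the quantifiers to the front (each side's bound variable is not free in the other side):
  ∃u ∀z (N(u,u) ∧ N(z,z))
The quantifier ∃z sits under an odd number of negations, so it flips to ∀z.

universal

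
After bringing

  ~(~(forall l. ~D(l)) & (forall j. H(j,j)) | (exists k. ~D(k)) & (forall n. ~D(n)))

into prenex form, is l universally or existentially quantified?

Drive negations inward (¬∀x A ≡ ∃x ¬A, ¬∃x A ≡ ∀x ¬A, De Morgan for ∧/∨):
  ((forall l. ~D(l)) | (exists j. ~H(j,j))) & ((forall k. D(k)) | (exists n. D(n)))
All bound variables are already distinct, so no renaming is needed.
Finally move all quantifiers to the prefix:
  forall l. exists j. forall k. exists n. ((~D(l) | ~H(j,j)) & (D(k) | D(n)))
The quantifier forall l sits under an even number of negations, so it remains universal.

universal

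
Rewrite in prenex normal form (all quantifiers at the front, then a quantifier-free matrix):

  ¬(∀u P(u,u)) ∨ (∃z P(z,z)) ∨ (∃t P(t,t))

Drive negations inward (¬∀x A ≡ ∃x ¬A, ¬∃x A ≡ ∀x ¬A, De Morgan for ∧/∨):
  (∃u ¬P(u,u)) ∨ (∃z P(z,z)) ∨ (∃t P(t,t))
All bound variables are already distinct, so no renaming is needed.
Finally move all quantifiers to the prefix:
  ∃u ∃z ∃t (¬P(u,u) ∨ P(z,z) ∨ P(t,t))

∃u ∃z ∃t (¬P(u,u) ∨ P(z,z) ∨ P(t,t))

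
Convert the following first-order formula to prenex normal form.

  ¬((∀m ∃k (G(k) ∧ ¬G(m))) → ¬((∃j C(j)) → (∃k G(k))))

∀m ∃k ∀j ∃w (G(k) ∧ ¬G(m) ∧ (¬C(j) ∨ G(w)))

Rewrite implications/biconditionals: A → B as ¬A ∨ B.
  ¬(¬(∀m ∃k (G(k) ∧ ¬G(m))) ∨ ¬(¬(∃j C(j)) ∨ (∃k G(k))))
Move each ¬ inward, flipping quantifiers it crosses:
  (∀m ∃k (G(k) ∧ ¬G(m))) ∧ ((∀j ¬C(j)) ∨ (∃k G(k)))
Rename bound variables to avoid capture: k↦w.
  (∀m ∃k (G(k) ∧ ¬G(m))) ∧ ((∀j ¬C(j)) ∨ (∃w G(w)))
Extract every quantifier outward, since the variables are now distinct and don't occur free across branches:
  ∀m ∃k ∀j ∃w (G(k) ∧ ¬G(m) ∧ (¬C(j) ∨ G(w)))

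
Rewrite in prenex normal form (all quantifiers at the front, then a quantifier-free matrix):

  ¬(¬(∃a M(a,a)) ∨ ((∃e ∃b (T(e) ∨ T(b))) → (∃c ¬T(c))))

∃a ∃e ∃b ∀c (M(a,a) ∧ (T(e) ∨ T(b)) ∧ T(c))

Rewrite implications/biconditionals: A → B as ¬A ∨ B.
  ¬(¬(∃a M(a,a)) ∨ ¬(∃e ∃b (T(e) ∨ T(b))) ∨ (∃c ¬T(c)))
Move each ¬ inward, flipping quantifiers it crosses:
  (∃a M(a,a)) ∧ (∃e ∃b (T(e) ∨ T(b))) ∧ (∀c T(c))
Extract every quantifier outward, since the variables are now distinct and don't occur free across branches:
  ∃a ∃e ∃b ∀c (M(a,a) ∧ (T(e) ∨ T(b)) ∧ T(c))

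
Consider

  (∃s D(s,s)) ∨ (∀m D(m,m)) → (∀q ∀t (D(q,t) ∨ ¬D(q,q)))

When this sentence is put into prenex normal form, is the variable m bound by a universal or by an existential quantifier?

First replace A → B with ¬A ∨ B.
  ¬((∃s D(s,s)) ∨ (∀m D(m,m))) ∨ (∀q ∀t (D(q,t) ∨ ¬D(q,q)))
Push ¬ through the quantifiers and connectives to reach negation normal form:
  (∀s ¬D(s,s)) ∧ (∃m ¬D(m,m)) ∨ (∀q ∀t (D(q,t) ∨ ¬D(q,q)))
Extract every quantifier outward, since the variables are now distinct and don't occur free across branches:
  ∀s ∃m ∀q ∀t (¬D(s,s) ∧ ¬D(m,m) ∨ D(q,t) ∨ ¬D(q,q))
The quantifier ∀m sits under an odd number of negations (counting the antecedent side of each →), so it flips to ∃m.

existential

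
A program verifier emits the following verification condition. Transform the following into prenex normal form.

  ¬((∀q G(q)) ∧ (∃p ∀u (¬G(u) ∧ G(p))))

∃q ∀p ∃u (¬G(q) ∨ G(u) ∨ ¬G(p))

Drive negations inward (¬∀x A ≡ ∃x ¬A, ¬∃x A ≡ ∀x ¬A, De Morgan for ∧/∨):
  (∃q ¬G(q)) ∨ (∀p ∃u (G(u) ∨ ¬G(p)))
All bound variables are already distinct, so no renaming is needed.
Extract every quantifier outward, since the variables are now distinct and don't occur free across branches:
  ∃q ∀p ∃u (¬G(q) ∨ G(u) ∨ ¬G(p))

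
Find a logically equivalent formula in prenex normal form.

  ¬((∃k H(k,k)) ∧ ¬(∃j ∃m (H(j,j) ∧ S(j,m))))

Drive negations inward (¬∀x A ≡ ∃x ¬A, ¬∃x A ≡ ∀x ¬A, De Morgan for ∧/∨):
  (∀k ¬H(k,k)) ∨ (∃j ∃m (H(j,j) ∧ S(j,m)))
All bound variables are already distinct, so no renaming is needed.
Pull the quantifiers to the front (each side's bound variable is not free in the other side):
  ∀k ∃j ∃m (¬H(k,k) ∨ H(j,j) ∧ S(j,m))

∀k ∃j ∃m (¬H(k,k) ∨ H(j,j) ∧ S(j,m))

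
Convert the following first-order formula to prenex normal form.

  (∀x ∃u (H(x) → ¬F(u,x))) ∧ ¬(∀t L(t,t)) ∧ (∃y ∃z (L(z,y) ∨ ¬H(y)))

∀x ∃u ∃t ∃y ∃z ((¬H(x) ∨ ¬F(u,x)) ∧ ¬L(t,t) ∧ (L(z,y) ∨ ¬H(y)))

Rewrite implications/biconditionals: A → B as ¬A ∨ B.
  (∀x ∃u (¬H(x) ∨ ¬F(u,x))) ∧ ¬(∀t L(t,t)) ∧ (∃y ∃z (L(z,y) ∨ ¬H(y)))
Push ¬ through the quantifiers and connectives to reach negation normal form:
  (∀x ∃u (¬H(x) ∨ ¬F(u,x))) ∧ (∃t ¬L(t,t)) ∧ (∃y ∃z (L(z,y) ∨ ¬H(y)))
Extract every quantifier outward, since the variables are now distinct and don't occur free across branches:
  ∀x ∃u ∃t ∃y ∃z ((¬H(x) ∨ ¬F(u,x)) ∧ ¬L(t,t) ∧ (L(z,y) ∨ ¬H(y)))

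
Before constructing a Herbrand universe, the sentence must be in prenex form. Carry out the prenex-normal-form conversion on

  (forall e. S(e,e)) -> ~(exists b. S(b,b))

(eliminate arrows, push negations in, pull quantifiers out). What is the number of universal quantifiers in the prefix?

Eliminate → and ↔ using ¬ and ∨.
  ~(forall e. S(e,e)) | ~(exists b. S(b,b))
Push ¬ through the quantifiers and connectives to reach negation normal form:
  (exists e. ~S(e,e)) | (forall b. ~S(b,b))
Pull the quantifiers to the front (each side's bound variable is not free in the other side):
  exists e. forall b. (~S(e,e) | ~S(b,b))
The prefix is exists e forall b: 1 universal, 1 existential.

1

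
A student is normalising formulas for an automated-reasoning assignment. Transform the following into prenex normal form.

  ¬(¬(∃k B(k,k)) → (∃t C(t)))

Eliminate → and ↔ using ¬ and ∨.
  ¬(¬¬(∃k B(k,k)) ∨ (∃t C(t)))
Drive negations inward (¬∀x A ≡ ∃x ¬A, ¬∃x A ≡ ∀x ¬A, De Morgan for ∧/∨):
  (∀k ¬B(k,k)) ∧ (∀t ¬C(t))
Finally move all quantifiers to the prefix:
  ∀k ∀t (¬B(k,k) ∧ ¬C(t))

∀k ∀t (¬B(k,k) ∧ ¬C(t))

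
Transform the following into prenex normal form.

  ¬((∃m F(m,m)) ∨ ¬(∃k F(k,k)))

∀m ∃k (¬F(m,m) ∧ F(k,k))

Move each ¬ inward, flipping quantifiers it crosses:
  (∀m ¬F(m,m)) ∧ (∃k F(k,k))
All bound variables are already distinct, so no renaming is needed.
Finally move all quantifiers to the prefix:
  ∀m ∃k (¬F(m,m) ∧ F(k,k))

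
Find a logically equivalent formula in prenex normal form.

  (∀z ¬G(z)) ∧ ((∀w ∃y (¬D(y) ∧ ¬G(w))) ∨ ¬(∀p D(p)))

Drive negations inward (¬∀x A ≡ ∃x ¬A, ¬∃x A ≡ ∀x ¬A, De Morgan for ∧/∨):
  (∀z ¬G(z)) ∧ ((∀w ∃y (¬D(y) ∧ ¬G(w))) ∨ (∃p ¬D(p)))
All bound variables are already distinct, so no renaming is needed.
Extract every quantifier outward, since the variables are now distinct and don't occur free across branches:
  ∀z ∀w ∃y ∃p (¬G(z) ∧ (¬D(y) ∧ ¬G(w) ∨ ¬D(p)))

∀z ∀w ∃y ∃p (¬G(z) ∧ (¬D(y) ∧ ¬G(w) ∨ ¬D(p)))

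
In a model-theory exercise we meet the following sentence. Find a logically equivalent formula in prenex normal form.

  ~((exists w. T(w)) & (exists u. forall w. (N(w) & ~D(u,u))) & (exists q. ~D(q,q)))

forall w. forall u. exists b. forall q. (~T(w) | ~N(b) | D(u,u) | D(q,q))

Push ¬ through the quantifiers and connectives to reach negation normal form:
  (forall w. ~T(w)) | (forall u. exists w. (~N(w) | D(u,u))) | (forall q. D(q,q))
Rename bound variables to avoid capture: w↦b.
  (forall w. ~T(w)) | (forall u. exists b. (~N(b) | D(u,u))) | (forall q. D(q,q))
Extract every quantifier outward, since the variables are now distinct and don't occur free across branches:
  forall w. forall u. exists b. forall q. (~T(w) | ~N(b) | D(u,u) | D(q,q))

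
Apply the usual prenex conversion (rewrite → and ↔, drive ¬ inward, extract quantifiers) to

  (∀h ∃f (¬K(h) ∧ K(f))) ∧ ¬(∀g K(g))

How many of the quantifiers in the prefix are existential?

Push ¬ through the quantifiers and connectives to reach negation normal form:
  (∀h ∃f (¬K(h) ∧ K(f))) ∧ (∃g ¬K(g))
All bound variables are already distinct, so no renaming is needed.
Pull the quantifiers to the front (each side's bound variable is not free in the other side):
  ∀h ∃f ∃g (¬K(h) ∧ K(f) ∧ ¬K(g))
The prefix is ∀h ∃f ∃g: 1 universal, 2 existential.

2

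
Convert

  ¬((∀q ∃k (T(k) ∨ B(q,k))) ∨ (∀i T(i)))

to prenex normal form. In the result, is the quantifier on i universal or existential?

Push ¬ through the quantifiers and connectives to reach negation normal form:
  (∃q ∀k (¬T(k) ∧ ¬B(q,k))) ∧ (∃i ¬T(i))
Pull the quantifiers to the front (each side's bound variable is not free in the other side):
  ∃q ∀k ∃i (¬T(k) ∧ ¬B(q,k) ∧ ¬T(i))
The quantifier ∀i sits under an odd number of negations, so it flips to ∃i.

existential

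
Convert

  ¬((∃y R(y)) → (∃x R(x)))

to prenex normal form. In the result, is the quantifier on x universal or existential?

universal

Eliminate → and ↔ using ¬ and ∨.
  ¬(¬(∃y R(y)) ∨ (∃x R(x)))
Drive negations inward (¬∀x A ≡ ∃x ¬A, ¬∃x A ≡ ∀x ¬A, De Morgan for ∧/∨):
  (∃y R(y)) ∧ (∀x ¬R(x))
All bound variables are already distinct, so no renaming is needed.
Pull the quantifiers to the front (each side's bound variable is not free in the other side):
  ∃y ∀x (R(y) ∧ ¬R(x))
The quantifier ∃x sits under an odd number of negations (counting the antecedent side of each →), so it flips to ∀x.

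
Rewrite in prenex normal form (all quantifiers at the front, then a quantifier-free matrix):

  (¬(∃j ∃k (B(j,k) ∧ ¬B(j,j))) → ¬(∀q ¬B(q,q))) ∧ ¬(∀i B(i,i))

Eliminate → and ↔ using ¬ and ∨.
  (¬¬(∃j ∃k (B(j,k) ∧ ¬B(j,j))) ∨ ¬(∀q ¬B(q,q))) ∧ ¬(∀i B(i,i))
Push ¬ through the quantifiers and connectives to reach negation normal form:
  ((∃j ∃k (B(j,k) ∧ ¬B(j,j))) ∨ (∃q B(q,q))) ∧ (∃i ¬B(i,i))
Finally move all quantifiers to the prefix:
  ∃j ∃k ∃q ∃i ((B(j,k) ∧ ¬B(j,j) ∨ B(q,q)) ∧ ¬B(i,i))

∃j ∃k ∃q ∃i ((B(j,k) ∧ ¬B(j,j) ∨ B(q,q)) ∧ ¬B(i,i))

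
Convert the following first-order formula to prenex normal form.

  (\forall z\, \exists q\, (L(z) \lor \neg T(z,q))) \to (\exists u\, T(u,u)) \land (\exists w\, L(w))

Eliminate → and ↔ using ¬ and ∨.
  \neg (\forall z\, \exists q\, (L(z) \lor \neg T(z,q))) \lor (\exists u\, T(u,u)) \land (\exists w\, L(w))
Move each ¬ inward, flipping quantifiers it crosses:
  (\exists z\, \forall q\, (\neg L(z) \land T(z,q))) \lor (\exists u\, T(u,u)) \land (\exists w\, L(w))
All bound variables are already distinct, so no renaming is needed.
Finally move all quantifiers to the prefix:
  \exists z\, \forall q\, \exists u\, \exists w\, (\neg L(z) \land T(z,q) \lor T(u,u) \land L(w))

\exists z\, \forall q\, \exists u\, \exists w\, (\neg L(z) \land T(z,q) \lor T(u,u) \land L(w))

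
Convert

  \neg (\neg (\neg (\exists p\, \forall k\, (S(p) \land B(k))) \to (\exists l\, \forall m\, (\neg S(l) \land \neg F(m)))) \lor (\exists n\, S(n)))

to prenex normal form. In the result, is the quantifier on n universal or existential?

Rewrite implications/biconditionals: A → B as ¬A ∨ B.
  \neg (\neg (\neg \neg (\exists p\, \forall k\, (S(p) \land B(k))) \lor (\exists l\, \forall m\, (\neg S(l) \land \neg F(m)))) \lor (\exists n\, S(n)))
Push ¬ through the quantifiers and connectives to reach negation normal form:
  ((\exists p\, \forall k\, (S(p) \land B(k))) \lor (\exists l\, \forall m\, (\neg S(l) \land \neg F(m)))) \land (\forall n\, \neg S(n))
All bound variables are already distinct, so no renaming is needed.
Extract every quantifier outward, since the variables are now distinct and don't occur free across branches:
  \exists p\, \forall k\, \exists l\, \forall m\, \forall n\, ((S(p) \land B(k) \lor \neg S(l) \land \neg F(m)) \land \neg S(n))
The quantifier \exists n sits under an odd number of negations (counting the antecedent side of each →), so it flips to \forall n.

universal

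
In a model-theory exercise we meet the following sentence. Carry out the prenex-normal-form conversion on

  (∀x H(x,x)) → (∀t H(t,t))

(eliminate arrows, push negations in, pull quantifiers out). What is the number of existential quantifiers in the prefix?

1

Rewrite implications/biconditionals: A → B as ¬A ∨ B.
  ¬(∀x H(x,x)) ∨ (∀t H(t,t))
Move each ¬ inward, flipping quantifiers it crosses:
  (∃x ¬H(x,x)) ∨ (∀t H(t,t))
Pull the quantifiers to the front (each side's bound variable is not free in the other side):
  ∃x ∀t (¬H(x,x) ∨ H(t,t))
The prefix is ∃x ∀t: 1 universal, 1 existential.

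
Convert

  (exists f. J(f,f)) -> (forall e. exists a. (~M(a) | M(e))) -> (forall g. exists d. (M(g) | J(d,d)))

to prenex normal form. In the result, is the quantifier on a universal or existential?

First replace A → B with ¬A ∨ B.
  ~(exists f. J(f,f)) | ~(forall e. exists a. (~M(a) | M(e))) | (forall g. exists d. (M(g) | J(d,d)))
Drive negations inward (¬∀x A ≡ ∃x ¬A, ¬∃x A ≡ ∀x ¬A, De Morgan for ∧/∨):
  (forall f. ~J(f,f)) | (exists e. forall a. (M(a) & ~M(e))) | (forall g. exists d. (M(g) | J(d,d)))
All bound variables are already distinct, so no renaming is needed.
Finally move all quantifiers to the prefix:
  forall f. exists e. forall a. forall g. exists d. (~J(f,f) | M(a) & ~M(e) | M(g) | J(d,d))
The quantifier exists a sits under an odd number of negations (counting the antecedent side of each →), so it flips to forall a.

universal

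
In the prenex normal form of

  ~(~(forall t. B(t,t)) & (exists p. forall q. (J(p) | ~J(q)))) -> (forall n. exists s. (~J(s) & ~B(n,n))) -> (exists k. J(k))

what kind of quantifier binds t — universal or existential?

First replace A → B with ¬A ∨ B.
  ~~(~(forall t. B(t,t)) & (exists p. forall q. (J(p) | ~J(q)))) | ~(forall n. exists s. (~J(s) & ~B(n,n))) | (exists k. J(k))
Move each ¬ inward, flipping quantifiers it crosses:
  (exists t. ~B(t,t)) & (exists p. forall q. (J(p) | ~J(q))) | (exists n. forall s. (J(s) | B(n,n))) | (exists k. J(k))
Extract every quantifier outward, since the variables are now distinct and don't occur free across branches:
  exists t. exists p. forall q. exists n. forall s. exists k. (~B(t,t) & (J(p) | ~J(q)) | J(s) | B(n,n) | J(k))
The quantifier forall t sits under an odd number of negations (counting the antecedent side of each →), so it flips to exists t.

existential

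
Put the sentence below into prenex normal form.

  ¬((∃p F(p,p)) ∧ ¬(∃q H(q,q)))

Drive negations inward (¬∀x A ≡ ∃x ¬A, ¬∃x A ≡ ∀x ¬A, De Morgan for ∧/∨):
  (∀p ¬F(p,p)) ∨ (∃q H(q,q))
All bound variables are already distinct, so no renaming is needed.
Finally move all quantifiers to the prefix:
  ∀p ∃q (¬F(p,p) ∨ H(q,q))

∀p ∃q (¬F(p,p) ∨ H(q,q))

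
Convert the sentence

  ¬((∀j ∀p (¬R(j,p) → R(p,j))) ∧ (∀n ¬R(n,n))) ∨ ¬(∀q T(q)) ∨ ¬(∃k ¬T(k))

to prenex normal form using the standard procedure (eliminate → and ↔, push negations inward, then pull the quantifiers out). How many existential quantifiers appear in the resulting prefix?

Eliminate → and ↔ using ¬ and ∨.
  ¬((∀j ∀p (¬¬R(j,p) ∨ R(p,j))) ∧ (∀n ¬R(n,n))) ∨ ¬(∀q T(q)) ∨ ¬(∃k ¬T(k))
Move each ¬ inward, flipping quantifiers it crosses:
  (∃j ∃p (¬R(j,p) ∧ ¬R(p,j))) ∨ (∃n R(n,n)) ∨ (∃q ¬T(q)) ∨ (∀k T(k))
Pull the quantifiers to the front (each side's bound variable is not free in the other side):
  ∃j ∃p ∃n ∃q ∀k (¬R(j,p) ∧ ¬R(p,j) ∨ R(n,n) ∨ ¬T(q) ∨ T(k))
The prefix is ∃j ∃p ∃n ∃q ∀k: 1 universal, 4 existential.

4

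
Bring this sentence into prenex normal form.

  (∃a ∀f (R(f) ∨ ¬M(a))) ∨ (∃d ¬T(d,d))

∃a ∀f ∃d (R(f) ∨ ¬M(a) ∨ ¬T(d,d))

Pull the quantifiers to the front (each side's bound variable is not free in the other side):
  ∃a ∀f ∃d (R(f) ∨ ¬M(a) ∨ ¬T(d,d))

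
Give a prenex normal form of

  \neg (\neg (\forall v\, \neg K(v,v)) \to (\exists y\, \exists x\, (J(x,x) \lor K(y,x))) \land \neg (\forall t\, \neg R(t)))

Eliminate → and ↔ using ¬ and ∨.
  \neg (\neg \neg (\forall v\, \neg K(v,v)) \lor (\exists y\, \exists x\, (J(x,x) \lor K(y,x))) \land \neg (\forall t\, \neg R(t)))
Move each ¬ inward, flipping quantifiers it crosses:
  (\exists v\, K(v,v)) \land ((\forall y\, \forall x\, (\neg J(x,x) \land \neg K(y,x))) \lor (\forall t\, \neg R(t)))
All bound variables are already distinct, so no renaming is needed.
Extract every quantifier outward, since the variables are now distinct and don't occur free across branches:
  \exists v\, \forall y\, \forall x\, \forall t\, (K(v,v) \land (\neg J(x,x) \land \neg K(y,x) \lor \neg R(t)))

\exists v\, \forall y\, \forall x\, \forall t\, (K(v,v) \land (\neg J(x,x) \land \neg K(y,x) \lor \neg R(t)))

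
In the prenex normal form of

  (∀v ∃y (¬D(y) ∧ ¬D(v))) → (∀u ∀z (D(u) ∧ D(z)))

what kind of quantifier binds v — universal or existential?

Eliminate → and ↔ using ¬ and ∨.
  ¬(∀v ∃y (¬D(y) ∧ ¬D(v))) ∨ (∀u ∀z (D(u) ∧ D(z)))
Push ¬ through the quantifiers and connectives to reach negation normal form:
  (∃v ∀y (D(y) ∨ D(v))) ∨ (∀u ∀z (D(u) ∧ D(z)))
All bound variables are already distinct, so no renaming is needed.
Extract every quantifier outward, since the variables are now distinct and don't occur free across branches:
  ∃v ∀y ∀u ∀z (D(y) ∨ D(v) ∨ D(u) ∧ D(z))
The quantifier ∀v sits under an odd number of negations (counting the antecedent side of each →), so it flips to ∃v.

existential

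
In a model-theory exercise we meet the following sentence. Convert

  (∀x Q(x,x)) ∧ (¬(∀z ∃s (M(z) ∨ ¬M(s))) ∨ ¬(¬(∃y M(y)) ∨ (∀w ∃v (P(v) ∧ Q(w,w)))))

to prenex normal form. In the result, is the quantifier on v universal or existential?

universal

Drive negations inward (¬∀x A ≡ ∃x ¬A, ¬∃x A ≡ ∀x ¬A, De Morgan for ∧/∨):
  (∀x Q(x,x)) ∧ ((∃z ∀s (¬M(z) ∧ M(s))) ∨ (∃y M(y)) ∧ (∃w ∀v (¬P(v) ∨ ¬Q(w,w))))
All bound variables are already distinct, so no renaming is needed.
Finally move all quantifiers to the prefix:
  ∀x ∃z ∀s ∃y ∃w ∀v (Q(x,x) ∧ (¬M(z) ∧ M(s) ∨ M(y) ∧ (¬P(v) ∨ ¬Q(w,w))))
The quantifier ∃v sits under an odd number of negations, so it flips to ∀v.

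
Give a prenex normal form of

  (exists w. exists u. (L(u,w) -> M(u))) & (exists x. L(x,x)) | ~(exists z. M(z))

Rewrite implications/biconditionals: A → B as ¬A ∨ B.
  (exists w. exists u. (~L(u,w) | M(u))) & (exists x. L(x,x)) | ~(exists z. M(z))
Push ¬ through the quantifiers and connectives to reach negation normal form:
  (exists w. exists u. (~L(u,w) | M(u))) & (exists x. L(x,x)) | (forall z. ~M(z))
All bound variables are already distinct, so no renaming is needed.
Pull the quantifiers to the front (each side's bound variable is not free in the other side):
  exists w. exists u. exists x. forall z. ((~L(u,w) | M(u)) & L(x,x) | ~M(z))

exists w. exists u. exists x. forall z. ((~L(u,w) | M(u)) & L(x,x) | ~M(z))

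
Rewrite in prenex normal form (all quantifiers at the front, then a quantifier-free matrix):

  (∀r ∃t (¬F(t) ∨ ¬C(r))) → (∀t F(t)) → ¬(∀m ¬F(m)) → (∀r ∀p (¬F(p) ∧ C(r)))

First replace A → B with ¬A ∨ B.
  ¬(∀r ∃t (¬F(t) ∨ ¬C(r))) ∨ ¬(∀t F(t)) ∨ ¬¬(∀m ¬F(m)) ∨ (∀r ∀p (¬F(p) ∧ C(r)))
Drive negations inward (¬∀x A ≡ ∃x ¬A, ¬∃x A ≡ ∀x ¬A, De Morgan for ∧/∨):
  (∃r ∀t (F(t) ∧ C(r))) ∨ (∃t ¬F(t)) ∨ (∀m ¬F(m)) ∨ (∀r ∀p (¬F(p) ∧ C(r)))
Rename bound variables to avoid capture: t↦s, r↦w.
  (∃r ∀t (F(t) ∧ C(r))) ∨ (∃s ¬F(s)) ∨ (∀m ¬F(m)) ∨ (∀w ∀p (¬F(p) ∧ C(w)))
Pull the quantifiers to the front (each side's bound variable is not free in the other side):
  ∃r ∀t ∃s ∀m ∀w ∀p (F(t) ∧ C(r) ∨ ¬F(s) ∨ ¬F(m) ∨ ¬F(p) ∧ C(w))

∃r ∀t ∃s ∀m ∀w ∀p (F(t) ∧ C(r) ∨ ¬F(s) ∨ ¬F(m) ∨ ¬F(p) ∧ C(w))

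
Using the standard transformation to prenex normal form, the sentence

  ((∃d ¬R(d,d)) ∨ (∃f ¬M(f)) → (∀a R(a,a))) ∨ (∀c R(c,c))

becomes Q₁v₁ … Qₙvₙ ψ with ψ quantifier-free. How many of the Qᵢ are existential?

Rewrite implications/biconditionals: A → B as ¬A ∨ B.
  ¬((∃d ¬R(d,d)) ∨ (∃f ¬M(f))) ∨ (∀a R(a,a)) ∨ (∀c R(c,c))
Move each ¬ inward, flipping quantifiers it crosses:
  (∀d R(d,d)) ∧ (∀f M(f)) ∨ (∀a R(a,a)) ∨ (∀c R(c,c))
Extract every quantifier outward, since the variables are now distinct and don't occur free across branches:
  ∀d ∀f ∀a ∀c (R(d,d) ∧ M(f) ∨ R(a,a) ∨ R(c,c))
The prefix is ∀d ∀f ∀a ∀c: 4 universal, 0 existential.

0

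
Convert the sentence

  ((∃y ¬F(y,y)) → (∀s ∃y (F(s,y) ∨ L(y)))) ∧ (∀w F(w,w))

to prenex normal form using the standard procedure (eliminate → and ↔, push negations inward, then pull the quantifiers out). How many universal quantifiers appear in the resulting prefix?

First replace A → B with ¬A ∨ B.
  (¬(∃y ¬F(y,y)) ∨ (∀s ∃y (F(s,y) ∨ L(y)))) ∧ (∀w F(w,w))
Drive negations inward (¬∀x A ≡ ∃x ¬A, ¬∃x A ≡ ∀x ¬A, De Morgan for ∧/∨):
  ((∀y F(y,y)) ∨ (∀s ∃y (F(s,y) ∨ L(y)))) ∧ (∀w F(w,w))
Rename bound variables to avoid capture: y↦q.
  ((∀y F(y,y)) ∨ (∀s ∃q (F(s,q) ∨ L(q)))) ∧ (∀w F(w,w))
Extract every quantifier outward, since the variables are now distinct and don't occur free across branches:
  ∀y ∀s ∃q ∀w ((F(y,y) ∨ F(s,q) ∨ L(q)) ∧ F(w,w))
The prefix is ∀y ∀s ∃q ∀w: 3 universal, 1 existential.

3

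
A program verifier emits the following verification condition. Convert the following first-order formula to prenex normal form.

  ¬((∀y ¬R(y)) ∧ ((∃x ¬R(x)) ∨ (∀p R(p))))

Move each ¬ inward, flipping quantifiers it crosses:
  (∃y R(y)) ∨ (∀x R(x)) ∧ (∃p ¬R(p))
All bound variables are already distinct, so no renaming is needed.
Pull the quantifiers to the front (each side's bound variable is not free in the other side):
  ∃y ∀x ∃p (R(y) ∨ R(x) ∧ ¬R(p))

∃y ∀x ∃p (R(y) ∨ R(x) ∧ ¬R(p))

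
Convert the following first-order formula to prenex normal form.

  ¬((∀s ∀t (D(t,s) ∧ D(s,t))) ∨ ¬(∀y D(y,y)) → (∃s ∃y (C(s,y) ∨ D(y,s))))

∀s ∀t ∃y ∀b ∀p ((D(t,s) ∧ D(s,t) ∨ ¬D(y,y)) ∧ ¬C(b,p) ∧ ¬D(p,b))

Rewrite implications/biconditionals: A → B as ¬A ∨ B.
  ¬(¬((∀s ∀t (D(t,s) ∧ D(s,t))) ∨ ¬(∀y D(y,y))) ∨ (∃s ∃y (C(s,y) ∨ D(y,s))))
Drive negations inward (¬∀x A ≡ ∃x ¬A, ¬∃x A ≡ ∀x ¬A, De Morgan for ∧/∨):
  ((∀s ∀t (D(t,s) ∧ D(s,t))) ∨ (∃y ¬D(y,y))) ∧ (∀s ∀y (¬C(s,y) ∧ ¬D(y,s)))
Give each quantifier a distinct variable: s↦b, y↦p.
  ((∀s ∀t (D(t,s) ∧ D(s,t))) ∨ (∃y ¬D(y,y))) ∧ (∀b ∀p (¬C(b,p) ∧ ¬D(p,b)))
Pull the quantifiers to the front (each side's bound variable is not free in the other side):
  ∀s ∀t ∃y ∀b ∀p ((D(t,s) ∧ D(s,t) ∨ ¬D(y,y)) ∧ ¬C(b,p) ∧ ¬D(p,b))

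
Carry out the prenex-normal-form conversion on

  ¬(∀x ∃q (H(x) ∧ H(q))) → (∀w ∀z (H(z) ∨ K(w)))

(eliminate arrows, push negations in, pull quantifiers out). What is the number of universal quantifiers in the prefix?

Rewrite implications/biconditionals: A → B as ¬A ∨ B.
  ¬¬(∀x ∃q (H(x) ∧ H(q))) ∨ (∀w ∀z (H(z) ∨ K(w)))
Drive negations inward (¬∀x A ≡ ∃x ¬A, ¬∃x A ≡ ∀x ¬A, De Morgan for ∧/∨):
  (∀x ∃q (H(x) ∧ H(q))) ∨ (∀w ∀z (H(z) ∨ K(w)))
All bound variables are already distinct, so no renaming is needed.
Extract every quantifier outward, since the variables are now distinct and don't occur free across branches:
  ∀x ∃q ∀w ∀z (H(x) ∧ H(q) ∨ H(z) ∨ K(w))
The prefix is ∀x ∃q ∀w ∀z: 3 universal, 1 existential.

3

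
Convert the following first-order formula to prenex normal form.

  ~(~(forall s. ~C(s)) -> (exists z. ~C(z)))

First replace A → B with ¬A ∨ B.
  ~(~~(forall s. ~C(s)) | (exists z. ~C(z)))
Push ¬ through the quantifiers and connectives to reach negation normal form:
  (exists s. C(s)) & (forall z. C(z))
Finally move all quantifiers to the prefix:
  exists s. forall z. (C(s) & C(z))

exists s. forall z. (C(s) & C(z))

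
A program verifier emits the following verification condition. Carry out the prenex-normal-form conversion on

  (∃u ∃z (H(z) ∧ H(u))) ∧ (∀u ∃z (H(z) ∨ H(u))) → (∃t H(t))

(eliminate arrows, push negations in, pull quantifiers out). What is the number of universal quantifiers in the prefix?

Rewrite implications/biconditionals: A → B as ¬A ∨ B.
  ¬((∃u ∃z (H(z) ∧ H(u))) ∧ (∀u ∃z (H(z) ∨ H(u)))) ∨ (∃t H(t))
Drive negations inward (¬∀x A ≡ ∃x ¬A, ¬∃x A ≡ ∀x ¬A, De Morgan for ∧/∨):
  (∀u ∀z (¬H(z) ∨ ¬H(u))) ∨ (∃u ∀z (¬H(z) ∧ ¬H(u))) ∨ (∃t H(t))
Give each quantifier a distinct variable: u↦w1, z↦a.
  (∀u ∀z (¬H(z) ∨ ¬H(u))) ∨ (∃w1 ∀a (¬H(a) ∧ ¬H(w1))) ∨ (∃t H(t))
Extract every quantifier outward, since the variables are now distinct and don't occur free across branches:
  ∀u ∀z ∃w1 ∀a ∃t (¬H(z) ∨ ¬H(u) ∨ ¬H(a) ∧ ¬H(w1) ∨ H(t))
The prefix is ∀u ∀z ∃w1 ∀a ∃t: 3 universal, 2 existential.

3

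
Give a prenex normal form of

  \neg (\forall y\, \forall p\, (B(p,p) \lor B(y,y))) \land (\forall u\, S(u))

Move each ¬ inward, flipping quantifiers it crosses:
  (\exists y\, \exists p\, (\neg B(p,p) \land \neg B(y,y))) \land (\forall u\, S(u))
All bound variables are already distinct, so no renaming is needed.
Pull the quantifiers to the front (each side's bound variable is not free in the other side):
  \exists y\, \exists p\, \forall u\, (\neg B(p,p) \land \neg B(y,y) \land S(u))

\exists y\, \exists p\, \forall u\, (\neg B(p,p) \land \neg B(y,y) \land S(u))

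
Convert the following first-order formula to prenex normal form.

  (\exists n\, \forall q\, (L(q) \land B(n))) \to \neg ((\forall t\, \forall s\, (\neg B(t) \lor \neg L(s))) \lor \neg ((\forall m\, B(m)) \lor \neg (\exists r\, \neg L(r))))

\forall n\, \exists q\, \exists t\, \exists s\, \forall m\, \forall r\, (\neg L(q) \lor \neg B(n) \lor B(t) \land L(s) \land (B(m) \lor L(r)))

Rewrite implications/biconditionals: A → B as ¬A ∨ B.
  \neg (\exists n\, \forall q\, (L(q) \land B(n))) \lor \neg ((\forall t\, \forall s\, (\neg B(t) \lor \neg L(s))) \lor \neg ((\forall m\, B(m)) \lor \neg (\exists r\, \neg L(r))))
Drive negations inward (¬∀x A ≡ ∃x ¬A, ¬∃x A ≡ ∀x ¬A, De Morgan for ∧/∨):
  (\forall n\, \exists q\, (\neg L(q) \lor \neg B(n))) \lor (\exists t\, \exists s\, (B(t) \land L(s))) \land ((\forall m\, B(m)) \lor (\forall r\, L(r)))
All bound variables are already distinct, so no renaming is needed.
Extract every quantifier outward, since the variables are now distinct and don't occur free across branches:
  \forall n\, \exists q\, \exists t\, \exists s\, \forall m\, \forall r\, (\neg L(q) \lor \neg B(n) \lor B(t) \land L(s) \land (B(m) \lor L(r)))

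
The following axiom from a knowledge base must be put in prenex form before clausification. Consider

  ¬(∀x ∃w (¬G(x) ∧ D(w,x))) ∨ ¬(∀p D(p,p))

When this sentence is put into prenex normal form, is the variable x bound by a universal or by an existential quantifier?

existential

Move each ¬ inward, flipping quantifiers it crosses:
  (∃x ∀w (G(x) ∨ ¬D(w,x))) ∨ (∃p ¬D(p,p))
Pull the quantifiers to the front (each side's bound variable is not free in the other side):
  ∃x ∀w ∃p (G(x) ∨ ¬D(w,x) ∨ ¬D(p,p))
The quantifier ∀x sits under an odd number of negations, so it flips to ∃x.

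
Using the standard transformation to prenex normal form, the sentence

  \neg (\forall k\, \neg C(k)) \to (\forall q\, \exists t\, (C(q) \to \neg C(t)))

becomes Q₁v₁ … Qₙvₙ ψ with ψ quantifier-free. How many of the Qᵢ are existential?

First replace A → B with ¬A ∨ B.
  \neg \neg (\forall k\, \neg C(k)) \lor (\forall q\, \exists t\, (\neg C(q) \lor \neg C(t)))
Move each ¬ inward, flipping quantifiers it crosses:
  (\forall k\, \neg C(k)) \lor (\forall q\, \exists t\, (\neg C(q) \lor \neg C(t)))
All bound variables are already distinct, so no renaming is needed.
Finally move all quantifiers to the prefix:
  \forall k\, \forall q\, \exists t\, (\neg C(k) \lor \neg C(q) \lor \neg C(t))
The prefix is \forall k \forall q \exists t: 2 universal, 1 existential.

1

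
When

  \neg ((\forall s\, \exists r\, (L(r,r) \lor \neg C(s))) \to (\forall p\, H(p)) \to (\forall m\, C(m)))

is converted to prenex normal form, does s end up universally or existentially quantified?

universal

First replace A → B with ¬A ∨ B.
  \neg (\neg (\forall s\, \exists r\, (L(r,r) \lor \neg C(s))) \lor \neg (\forall p\, H(p)) \lor (\forall m\, C(m)))
Drive negations inward (¬∀x A ≡ ∃x ¬A, ¬∃x A ≡ ∀x ¬A, De Morgan for ∧/∨):
  (\forall s\, \exists r\, (L(r,r) \lor \neg C(s))) \land (\forall p\, H(p)) \land (\exists m\, \neg C(m))
Pull the quantifiers to the front (each side's bound variable is not free in the other side):
  \forall s\, \exists r\, \forall p\, \exists m\, ((L(r,r) \lor \neg C(s)) \land H(p) \land \neg C(m))
The quantifier \forall s sits under an even number of negations (counting the antecedent side of each →), so it remains universal.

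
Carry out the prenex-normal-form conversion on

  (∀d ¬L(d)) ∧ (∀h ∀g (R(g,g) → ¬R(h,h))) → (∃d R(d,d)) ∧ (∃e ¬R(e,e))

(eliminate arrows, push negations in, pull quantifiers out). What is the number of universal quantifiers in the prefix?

Rewrite implications/biconditionals: A → B as ¬A ∨ B.
  ¬((∀d ¬L(d)) ∧ (∀h ∀g (¬R(g,g) ∨ ¬R(h,h)))) ∨ (∃d R(d,d)) ∧ (∃e ¬R(e,e))
Move each ¬ inward, flipping quantifiers it crosses:
  (∃d L(d)) ∨ (∃h ∃g (R(g,g) ∧ R(h,h))) ∨ (∃d R(d,d)) ∧ (∃e ¬R(e,e))
Rename bound variables to avoid capture: d↦z1.
  (∃d L(d)) ∨ (∃h ∃g (R(g,g) ∧ R(h,h))) ∨ (∃z1 R(z1,z1)) ∧ (∃e ¬R(e,e))
Extract every quantifier outward, since the variables are now distinct and don't occur free across branches:
  ∃d ∃h ∃g ∃z1 ∃e (L(d) ∨ R(g,g) ∧ R(h,h) ∨ R(z1,z1) ∧ ¬R(e,e))
The prefix is ∃d ∃h ∃g ∃z1 ∃e: 0 universal, 5 existential.

0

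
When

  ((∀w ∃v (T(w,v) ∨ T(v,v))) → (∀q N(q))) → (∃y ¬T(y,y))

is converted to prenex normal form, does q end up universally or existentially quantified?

existential

First replace A → B with ¬A ∨ B.
  ¬(¬(∀w ∃v (T(w,v) ∨ T(v,v))) ∨ (∀q N(q))) ∨ (∃y ¬T(y,y))
Move each ¬ inward, flipping quantifiers it crosses:
  (∀w ∃v (T(w,v) ∨ T(v,v))) ∧ (∃q ¬N(q)) ∨ (∃y ¬T(y,y))
All bound variables are already distinct, so no renaming is needed.
Extract every quantifier outward, since the variables are now distinct and don't occur free across branches:
  ∀w ∃v ∃q ∃y ((T(w,v) ∨ T(v,v)) ∧ ¬N(q) ∨ ¬T(y,y))
The quantifier ∀q sits under an odd number of negations (counting the antecedent side of each →), so it flips to ∃q.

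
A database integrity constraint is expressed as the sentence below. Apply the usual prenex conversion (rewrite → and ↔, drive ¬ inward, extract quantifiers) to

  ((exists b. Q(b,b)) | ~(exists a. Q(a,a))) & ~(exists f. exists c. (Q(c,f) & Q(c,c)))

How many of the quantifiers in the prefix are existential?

Drive negations inward (¬∀x A ≡ ∃x ¬A, ¬∃x A ≡ ∀x ¬A, De Morgan for ∧/∨):
  ((exists b. Q(b,b)) | (forall a. ~Q(a,a))) & (forall f. forall c. (~Q(c,f) | ~Q(c,c)))
All bound variables are already distinct, so no renaming is needed.
Extract every quantifier outward, since the variables are now distinct and don't occur free across branches:
  exists b. forall a. forall f. forall c. ((Q(b,b) | ~Q(a,a)) & (~Q(c,f) | ~Q(c,c)))
The prefix is exists b forall a forall f forall c: 3 universal, 1 existential.

1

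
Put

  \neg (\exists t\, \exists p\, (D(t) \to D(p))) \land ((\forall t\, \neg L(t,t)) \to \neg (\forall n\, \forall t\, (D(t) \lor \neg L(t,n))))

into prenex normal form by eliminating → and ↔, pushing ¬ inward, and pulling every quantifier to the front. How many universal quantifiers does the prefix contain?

Rewrite implications/biconditionals: A → B as ¬A ∨ B.
  \neg (\exists t\, \exists p\, (\neg D(t) \lor D(p))) \land (\neg (\forall t\, \neg L(t,t)) \lor \neg (\forall n\, \forall t\, (D(t) \lor \neg L(t,n))))
Push ¬ through the quantifiers and connectives to reach negation normal form:
  (\forall t\, \forall p\, (D(t) \land \neg D(p))) \land ((\exists t\, L(t,t)) \lor (\exists n\, \exists t\, (\neg D(t) \land L(t,n))))
Rename bound variables to avoid capture: t↦w1, t↦c.
  (\forall t\, \forall p\, (D(t) \land \neg D(p))) \land ((\exists w1\, L(w1,w1)) \lor (\exists n\, \exists c\, (\neg D(c) \land L(c,n))))
Finally move all quantifiers to the prefix:
  \forall t\, \forall p\, \exists w1\, \exists n\, \exists c\, (D(t) \land \neg D(p) \land (L(w1,w1) \lor \neg D(c) \land L(c,n)))
The prefix is \forall t \forall p \exists w1 \exists n \exists c: 2 universal, 3 existential.

2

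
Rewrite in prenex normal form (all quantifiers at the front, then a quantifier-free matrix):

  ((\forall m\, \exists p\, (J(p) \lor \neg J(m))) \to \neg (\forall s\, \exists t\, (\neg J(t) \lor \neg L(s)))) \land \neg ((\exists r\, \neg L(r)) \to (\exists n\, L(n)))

\exists m\, \forall p\, \exists s\, \forall t\, \exists r\, \forall n\, ((\neg J(p) \land J(m) \lor J(t) \land L(s)) \land \neg L(r) \land \neg L(n))

Rewrite implications/biconditionals: A → B as ¬A ∨ B.
  (\neg (\forall m\, \exists p\, (J(p) \lor \neg J(m))) \lor \neg (\forall s\, \exists t\, (\neg J(t) \lor \neg L(s)))) \land \neg (\neg (\exists r\, \neg L(r)) \lor (\exists n\, L(n)))
Move each ¬ inward, flipping quantifiers it crosses:
  ((\exists m\, \forall p\, (\neg J(p) \land J(m))) \lor (\exists s\, \forall t\, (J(t) \land L(s)))) \land (\exists r\, \neg L(r)) \land (\forall n\, \neg L(n))
Pull the quantifiers to the front (each side's bound variable is not free in the other side):
  \exists m\, \forall p\, \exists s\, \forall t\, \exists r\, \forall n\, ((\neg J(p) \land J(m) \lor J(t) \land L(s)) \land \neg L(r) \land \neg L(n))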